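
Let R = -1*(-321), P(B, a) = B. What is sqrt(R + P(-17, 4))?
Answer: 4*sqrt(19) ≈ 17.436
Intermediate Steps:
R = 321
sqrt(R + P(-17, 4)) = sqrt(321 - 17) = sqrt(304) = 4*sqrt(19)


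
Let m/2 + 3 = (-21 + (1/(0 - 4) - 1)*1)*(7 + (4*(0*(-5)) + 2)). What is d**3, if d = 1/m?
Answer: -8/537367797 ≈ -1.4887e-8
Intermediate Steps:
m = -813/2 (m = -6 + 2*((-21 + (1/(0 - 4) - 1)*1)*(7 + (4*(0*(-5)) + 2))) = -6 + 2*((-21 + (1/(-4) - 1)*1)*(7 + (4*0 + 2))) = -6 + 2*((-21 + (-1/4 - 1)*1)*(7 + (0 + 2))) = -6 + 2*((-21 - 5/4*1)*(7 + 2)) = -6 + 2*((-21 - 5/4)*9) = -6 + 2*(-89/4*9) = -6 + 2*(-801/4) = -6 - 801/2 = -813/2 ≈ -406.50)
d = -2/813 (d = 1/(-813/2) = -2/813 ≈ -0.0024600)
d**3 = (-2/813)**3 = -8/537367797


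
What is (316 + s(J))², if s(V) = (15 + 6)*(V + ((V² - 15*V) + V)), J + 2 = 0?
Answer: 894916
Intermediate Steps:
J = -2 (J = -2 + 0 = -2)
s(V) = -273*V + 21*V² (s(V) = 21*(V + (V² - 14*V)) = 21*(V² - 13*V) = -273*V + 21*V²)
(316 + s(J))² = (316 + 21*(-2)*(-13 - 2))² = (316 + 21*(-2)*(-15))² = (316 + 630)² = 946² = 894916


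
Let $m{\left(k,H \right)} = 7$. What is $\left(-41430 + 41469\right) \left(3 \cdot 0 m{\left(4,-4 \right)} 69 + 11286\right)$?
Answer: $440154$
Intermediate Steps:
$\left(-41430 + 41469\right) \left(3 \cdot 0 m{\left(4,-4 \right)} 69 + 11286\right) = \left(-41430 + 41469\right) \left(3 \cdot 0 \cdot 7 \cdot 69 + 11286\right) = 39 \left(0 \cdot 7 \cdot 69 + 11286\right) = 39 \left(0 \cdot 69 + 11286\right) = 39 \left(0 + 11286\right) = 39 \cdot 11286 = 440154$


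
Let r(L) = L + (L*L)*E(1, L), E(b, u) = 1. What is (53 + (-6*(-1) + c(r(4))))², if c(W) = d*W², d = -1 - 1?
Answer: 549081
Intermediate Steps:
d = -2
r(L) = L + L² (r(L) = L + (L*L)*1 = L + L²*1 = L + L²)
c(W) = -2*W²
(53 + (-6*(-1) + c(r(4))))² = (53 + (-6*(-1) - 2*16*(1 + 4)²))² = (53 + (6 - 2*(4*5)²))² = (53 + (6 - 2*20²))² = (53 + (6 - 2*400))² = (53 + (6 - 800))² = (53 - 794)² = (-741)² = 549081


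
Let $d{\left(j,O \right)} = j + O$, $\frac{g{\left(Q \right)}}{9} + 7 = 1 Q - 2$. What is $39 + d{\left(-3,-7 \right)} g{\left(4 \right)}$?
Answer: $489$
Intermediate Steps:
$g{\left(Q \right)} = -81 + 9 Q$ ($g{\left(Q \right)} = -63 + 9 \left(1 Q - 2\right) = -63 + 9 \left(Q - 2\right) = -63 + 9 \left(-2 + Q\right) = -63 + \left(-18 + 9 Q\right) = -81 + 9 Q$)
$d{\left(j,O \right)} = O + j$
$39 + d{\left(-3,-7 \right)} g{\left(4 \right)} = 39 + \left(-7 - 3\right) \left(-81 + 9 \cdot 4\right) = 39 - 10 \left(-81 + 36\right) = 39 - -450 = 39 + 450 = 489$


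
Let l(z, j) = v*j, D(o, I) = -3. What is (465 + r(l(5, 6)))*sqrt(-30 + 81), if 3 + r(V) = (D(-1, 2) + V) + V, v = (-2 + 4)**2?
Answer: 507*sqrt(51) ≈ 3620.7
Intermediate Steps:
v = 4 (v = 2**2 = 4)
l(z, j) = 4*j
r(V) = -6 + 2*V (r(V) = -3 + ((-3 + V) + V) = -3 + (-3 + 2*V) = -6 + 2*V)
(465 + r(l(5, 6)))*sqrt(-30 + 81) = (465 + (-6 + 2*(4*6)))*sqrt(-30 + 81) = (465 + (-6 + 2*24))*sqrt(51) = (465 + (-6 + 48))*sqrt(51) = (465 + 42)*sqrt(51) = 507*sqrt(51)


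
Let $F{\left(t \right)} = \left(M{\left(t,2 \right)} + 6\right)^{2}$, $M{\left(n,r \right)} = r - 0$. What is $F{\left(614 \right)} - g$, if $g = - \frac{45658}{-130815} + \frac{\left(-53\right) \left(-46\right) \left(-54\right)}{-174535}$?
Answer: $\frac{287208794038}{4566359205} \approx 62.897$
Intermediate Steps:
$M{\left(n,r \right)} = r$ ($M{\left(n,r \right)} = r + 0 = r$)
$F{\left(t \right)} = 64$ ($F{\left(t \right)} = \left(2 + 6\right)^{2} = 8^{2} = 64$)
$g = \frac{5038195082}{4566359205}$ ($g = \left(-45658\right) \left(- \frac{1}{130815}\right) + 2438 \left(-54\right) \left(- \frac{1}{174535}\right) = \frac{45658}{130815} - - \frac{131652}{174535} = \frac{45658}{130815} + \frac{131652}{174535} = \frac{5038195082}{4566359205} \approx 1.1033$)
$F{\left(614 \right)} - g = 64 - \frac{5038195082}{4566359205} = \frac{287208794038}{4566359205}$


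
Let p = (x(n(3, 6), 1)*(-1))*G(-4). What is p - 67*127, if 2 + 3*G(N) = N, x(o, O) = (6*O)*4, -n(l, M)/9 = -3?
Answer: -8461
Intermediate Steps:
n(l, M) = 27 (n(l, M) = -9*(-3) = 27)
x(o, O) = 24*O
G(N) = -⅔ + N/3
p = 48 (p = ((24*1)*(-1))*(-⅔ + (⅓)*(-4)) = (24*(-1))*(-⅔ - 4/3) = -24*(-2) = 48)
p - 67*127 = 48 - 67*127 = 48 - 8509 = -8461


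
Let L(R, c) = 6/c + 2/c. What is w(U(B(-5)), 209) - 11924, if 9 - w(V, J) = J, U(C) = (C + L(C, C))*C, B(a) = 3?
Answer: -12124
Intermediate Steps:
L(R, c) = 8/c
U(C) = C*(C + 8/C) (U(C) = (C + 8/C)*C = C*(C + 8/C))
w(V, J) = 9 - J
w(U(B(-5)), 209) - 11924 = (9 - 1*209) - 11924 = (9 - 209) - 11924 = -200 - 11924 = -12124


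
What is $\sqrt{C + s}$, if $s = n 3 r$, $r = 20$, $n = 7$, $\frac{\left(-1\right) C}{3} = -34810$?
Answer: $15 \sqrt{466} \approx 323.81$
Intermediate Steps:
$C = 104430$ ($C = \left(-3\right) \left(-34810\right) = 104430$)
$s = 420$ ($s = 7 \cdot 3 \cdot 20 = 21 \cdot 20 = 420$)
$\sqrt{C + s} = \sqrt{104430 + 420} = \sqrt{104850} = 15 \sqrt{466}$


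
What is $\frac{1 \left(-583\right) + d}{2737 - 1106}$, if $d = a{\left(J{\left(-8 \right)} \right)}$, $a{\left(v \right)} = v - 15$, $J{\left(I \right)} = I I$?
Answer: $- \frac{534}{1631} \approx -0.32741$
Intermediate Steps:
$J{\left(I \right)} = I^{2}$
$a{\left(v \right)} = -15 + v$
$d = 49$ ($d = -15 + \left(-8\right)^{2} = -15 + 64 = 49$)
$\frac{1 \left(-583\right) + d}{2737 - 1106} = \frac{1 \left(-583\right) + 49}{2737 - 1106} = \frac{-583 + 49}{1631} = \left(-534\right) \frac{1}{1631} = - \frac{534}{1631}$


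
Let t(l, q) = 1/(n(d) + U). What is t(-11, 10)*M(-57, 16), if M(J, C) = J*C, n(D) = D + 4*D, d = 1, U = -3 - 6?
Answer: 228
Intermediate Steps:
U = -9
n(D) = 5*D
M(J, C) = C*J
t(l, q) = -¼ (t(l, q) = 1/(5*1 - 9) = 1/(5 - 9) = 1/(-4) = -¼)
t(-11, 10)*M(-57, 16) = -4*(-57) = -¼*(-912) = 228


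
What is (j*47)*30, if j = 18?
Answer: 25380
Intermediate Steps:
(j*47)*30 = (18*47)*30 = 846*30 = 25380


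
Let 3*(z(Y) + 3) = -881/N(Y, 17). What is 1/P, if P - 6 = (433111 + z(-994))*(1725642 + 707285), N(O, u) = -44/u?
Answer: 132/139127497367783 ≈ 9.4877e-13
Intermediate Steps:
z(Y) = 14581/132 (z(Y) = -3 + (-881/((-44/17)))/3 = -3 + (-881/((-44*1/17)))/3 = -3 + (-881/(-44/17))/3 = -3 + (-881*(-17/44))/3 = -3 + (⅓)*(14977/44) = -3 + 14977/132 = 14581/132)
P = 139127497367783/132 (P = 6 + (433111 + 14581/132)*(1725642 + 707285) = 6 + (57185233/132)*2432927 = 6 + 139127497366991/132 = 139127497367783/132 ≈ 1.0540e+12)
1/P = 1/(139127497367783/132) = 132/139127497367783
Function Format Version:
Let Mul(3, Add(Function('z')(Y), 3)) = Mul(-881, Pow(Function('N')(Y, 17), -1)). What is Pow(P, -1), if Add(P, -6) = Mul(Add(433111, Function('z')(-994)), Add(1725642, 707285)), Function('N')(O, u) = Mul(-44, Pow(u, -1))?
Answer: Rational(132, 139127497367783) ≈ 9.4877e-13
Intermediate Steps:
Function('z')(Y) = Rational(14581, 132) (Function('z')(Y) = Add(-3, Mul(Rational(1, 3), Mul(-881, Pow(Mul(-44, Pow(17, -1)), -1)))) = Add(-3, Mul(Rational(1, 3), Mul(-881, Pow(Mul(-44, Rational(1, 17)), -1)))) = Add(-3, Mul(Rational(1, 3), Mul(-881, Pow(Rational(-44, 17), -1)))) = Add(-3, Mul(Rational(1, 3), Mul(-881, Rational(-17, 44)))) = Add(-3, Mul(Rational(1, 3), Rational(14977, 44))) = Add(-3, Rational(14977, 132)) = Rational(14581, 132))
P = Rational(139127497367783, 132) (P = Add(6, Mul(Add(433111, Rational(14581, 132)), Add(1725642, 707285))) = Add(6, Mul(Rational(57185233, 132), 2432927)) = Add(6, Rational(139127497366991, 132)) = Rational(139127497367783, 132) ≈ 1.0540e+12)
Pow(P, -1) = Pow(Rational(139127497367783, 132), -1) = Rational(132, 139127497367783)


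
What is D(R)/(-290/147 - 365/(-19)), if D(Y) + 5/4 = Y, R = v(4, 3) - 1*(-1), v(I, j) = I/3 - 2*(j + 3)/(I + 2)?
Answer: -10241/192580 ≈ -0.053178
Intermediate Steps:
v(I, j) = I/3 - 2*(3 + j)/(2 + I) (v(I, j) = I*(1/3) - 2*(3 + j)/(2 + I) = I/3 - 2*(3 + j)/(2 + I))
R = 1/3 (R = (-18 + 4**2 - 6*3 + 2*4)/(3*(2 + 4)) - 1*(-1) = (1/3)*(-18 + 16 - 18 + 8)/6 + 1 = (1/3)*(1/6)*(-12) + 1 = -2/3 + 1 = 1/3 ≈ 0.33333)
D(Y) = -5/4 + Y
D(R)/(-290/147 - 365/(-19)) = (-5/4 + 1/3)/(-290/147 - 365/(-19)) = -11/(12*(-290*1/147 - 365*(-1/19))) = -11/(12*(-290/147 + 365/19)) = -11/(12*48145/2793) = -11/12*2793/48145 = -10241/192580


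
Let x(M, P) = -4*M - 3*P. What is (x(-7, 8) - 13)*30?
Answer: -270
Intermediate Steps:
(x(-7, 8) - 13)*30 = ((-4*(-7) - 3*8) - 13)*30 = ((28 - 24) - 13)*30 = (4 - 13)*30 = -9*30 = -270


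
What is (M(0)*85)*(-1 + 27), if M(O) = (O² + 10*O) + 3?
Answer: 6630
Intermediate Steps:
M(O) = 3 + O² + 10*O
(M(0)*85)*(-1 + 27) = ((3 + 0² + 10*0)*85)*(-1 + 27) = ((3 + 0 + 0)*85)*26 = (3*85)*26 = 255*26 = 6630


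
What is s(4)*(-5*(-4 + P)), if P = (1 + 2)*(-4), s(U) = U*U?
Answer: 1280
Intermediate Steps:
s(U) = U**2
P = -12 (P = 3*(-4) = -12)
s(4)*(-5*(-4 + P)) = 4**2*(-5*(-4 - 12)) = 16*(-5*(-16)) = 16*80 = 1280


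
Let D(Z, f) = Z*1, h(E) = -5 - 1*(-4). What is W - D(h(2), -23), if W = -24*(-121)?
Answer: 2905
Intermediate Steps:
W = 2904
h(E) = -1 (h(E) = -5 + 4 = -1)
D(Z, f) = Z
W - D(h(2), -23) = 2904 - 1*(-1) = 2904 + 1 = 2905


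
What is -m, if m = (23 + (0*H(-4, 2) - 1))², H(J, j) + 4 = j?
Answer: -484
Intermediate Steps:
H(J, j) = -4 + j
m = 484 (m = (23 + (0*(-4 + 2) - 1))² = (23 + (0*(-2) - 1))² = (23 + (0 - 1))² = (23 - 1)² = 22² = 484)
-m = -1*484 = -484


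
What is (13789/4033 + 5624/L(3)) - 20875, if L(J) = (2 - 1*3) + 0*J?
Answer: -106856678/4033 ≈ -26496.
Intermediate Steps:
L(J) = -1 (L(J) = (2 - 3) + 0 = -1 + 0 = -1)
(13789/4033 + 5624/L(3)) - 20875 = (13789/4033 + 5624/(-1)) - 20875 = (13789*(1/4033) + 5624*(-1)) - 20875 = (13789/4033 - 5624) - 20875 = -22667803/4033 - 20875 = -106856678/4033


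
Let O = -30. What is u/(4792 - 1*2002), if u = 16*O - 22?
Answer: -251/1395 ≈ -0.17993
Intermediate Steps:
u = -502 (u = 16*(-30) - 22 = -480 - 22 = -502)
u/(4792 - 1*2002) = -502/(4792 - 1*2002) = -502/(4792 - 2002) = -502/2790 = -502*1/2790 = -251/1395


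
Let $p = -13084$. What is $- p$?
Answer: $13084$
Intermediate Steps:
$- p = \left(-1\right) \left(-13084\right) = 13084$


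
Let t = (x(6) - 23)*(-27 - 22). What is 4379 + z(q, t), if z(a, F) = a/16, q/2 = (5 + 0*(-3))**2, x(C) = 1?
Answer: 35057/8 ≈ 4382.1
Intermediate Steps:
t = 1078 (t = (1 - 23)*(-27 - 22) = -22*(-49) = 1078)
q = 50 (q = 2*(5 + 0*(-3))**2 = 2*(5 + 0)**2 = 2*5**2 = 2*25 = 50)
z(a, F) = a/16 (z(a, F) = a*(1/16) = a/16)
4379 + z(q, t) = 4379 + (1/16)*50 = 4379 + 25/8 = 35057/8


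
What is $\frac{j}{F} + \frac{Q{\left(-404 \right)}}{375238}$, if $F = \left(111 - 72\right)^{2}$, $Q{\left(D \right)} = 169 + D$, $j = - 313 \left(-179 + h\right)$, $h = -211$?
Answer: $\frac{1174485775}{14634282} \approx 80.256$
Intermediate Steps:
$j = 122070$ ($j = - 313 \left(-179 - 211\right) = \left(-313\right) \left(-390\right) = 122070$)
$F = 1521$ ($F = 39^{2} = 1521$)
$\frac{j}{F} + \frac{Q{\left(-404 \right)}}{375238} = \frac{122070}{1521} + \frac{169 - 404}{375238} = 122070 \cdot \frac{1}{1521} - \frac{235}{375238} = \frac{3130}{39} - \frac{235}{375238} = \frac{1174485775}{14634282}$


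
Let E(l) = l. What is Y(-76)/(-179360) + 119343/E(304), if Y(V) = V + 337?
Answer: 70412109/179360 ≈ 392.57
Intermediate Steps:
Y(V) = 337 + V
Y(-76)/(-179360) + 119343/E(304) = (337 - 76)/(-179360) + 119343/304 = 261*(-1/179360) + 119343*(1/304) = -261/179360 + 119343/304 = 70412109/179360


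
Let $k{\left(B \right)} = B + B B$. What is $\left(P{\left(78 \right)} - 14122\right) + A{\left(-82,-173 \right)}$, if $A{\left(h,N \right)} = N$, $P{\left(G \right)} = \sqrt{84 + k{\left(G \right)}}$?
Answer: $-14295 + 3 \sqrt{694} \approx -14216.0$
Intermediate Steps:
$k{\left(B \right)} = B + B^{2}$
$P{\left(G \right)} = \sqrt{84 + G \left(1 + G\right)}$
$\left(P{\left(78 \right)} - 14122\right) + A{\left(-82,-173 \right)} = \left(\sqrt{84 + 78 \left(1 + 78\right)} - 14122\right) - 173 = \left(\sqrt{84 + 78 \cdot 79} - 14122\right) - 173 = \left(\sqrt{84 + 6162} - 14122\right) - 173 = \left(\sqrt{6246} - 14122\right) - 173 = \left(3 \sqrt{694} - 14122\right) - 173 = \left(-14122 + 3 \sqrt{694}\right) - 173 = -14295 + 3 \sqrt{694}$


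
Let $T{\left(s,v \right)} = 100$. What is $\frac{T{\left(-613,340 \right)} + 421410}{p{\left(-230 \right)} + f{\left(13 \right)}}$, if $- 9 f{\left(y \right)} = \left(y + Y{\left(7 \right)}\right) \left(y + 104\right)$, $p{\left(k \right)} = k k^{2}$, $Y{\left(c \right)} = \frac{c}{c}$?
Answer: $- \frac{3455}{99731} \approx -0.034643$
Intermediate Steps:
$Y{\left(c \right)} = 1$
$p{\left(k \right)} = k^{3}$
$f{\left(y \right)} = - \frac{\left(1 + y\right) \left(104 + y\right)}{9}$ ($f{\left(y \right)} = - \frac{\left(y + 1\right) \left(y + 104\right)}{9} = - \frac{\left(1 + y\right) \left(104 + y\right)}{9}$)
$\frac{T{\left(-613,340 \right)} + 421410}{p{\left(-230 \right)} + f{\left(13 \right)}} = \frac{100 + 421410}{\left(-230\right)^{3} - \left(\frac{1469}{9} + \frac{169}{9}\right)} = \frac{421510}{-12167000 - 182} = \frac{421510}{-12167182} = 421510 \left(- \frac{1}{12167182}\right) = - \frac{3455}{99731}$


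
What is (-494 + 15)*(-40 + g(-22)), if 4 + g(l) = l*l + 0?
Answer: -210760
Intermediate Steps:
g(l) = -4 + l² (g(l) = -4 + (l*l + 0) = -4 + (l² + 0) = -4 + l²)
(-494 + 15)*(-40 + g(-22)) = (-494 + 15)*(-40 + (-4 + (-22)²)) = -479*(-40 + (-4 + 484)) = -479*(-40 + 480) = -479*440 = -210760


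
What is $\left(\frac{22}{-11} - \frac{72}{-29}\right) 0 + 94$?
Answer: $94$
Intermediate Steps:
$\left(\frac{22}{-11} - \frac{72}{-29}\right) 0 + 94 = \left(22 \left(- \frac{1}{11}\right) - - \frac{72}{29}\right) 0 + 94 = \left(-2 + \frac{72}{29}\right) 0 + 94 = \frac{14}{29} \cdot 0 + 94 = 0 + 94 = 94$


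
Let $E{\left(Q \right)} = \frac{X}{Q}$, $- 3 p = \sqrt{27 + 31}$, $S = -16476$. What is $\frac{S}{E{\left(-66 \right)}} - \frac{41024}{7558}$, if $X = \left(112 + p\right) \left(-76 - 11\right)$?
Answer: $- \frac{65811881824}{562092239} - \frac{49428 \sqrt{58}}{148741} \approx -119.61$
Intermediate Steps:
$p = - \frac{\sqrt{58}}{3}$ ($p = - \frac{\sqrt{27 + 31}}{3} = - \frac{\sqrt{58}}{3} \approx -2.5386$)
$X = -9744 + 29 \sqrt{58}$ ($X = \left(112 - \frac{\sqrt{58}}{3}\right) \left(-76 - 11\right) = \left(112 - \frac{\sqrt{58}}{3}\right) \left(-87\right) = -9744 + 29 \sqrt{58} \approx -9523.1$)
$E{\left(Q \right)} = \frac{-9744 + 29 \sqrt{58}}{Q}$
$\frac{S}{E{\left(-66 \right)}} - \frac{41024}{7558} = - \frac{16476}{29 \frac{1}{-66} \left(-336 + \sqrt{58}\right)} - \frac{41024}{7558} = - \frac{16476}{29 \left(- \frac{1}{66}\right) \left(-336 + \sqrt{58}\right)} - \frac{20512}{3779} = - \frac{16476}{\frac{1624}{11} - \frac{29 \sqrt{58}}{66}} - \frac{20512}{3779} = - \frac{20512}{3779} - \frac{16476}{\frac{1624}{11} - \frac{29 \sqrt{58}}{66}}$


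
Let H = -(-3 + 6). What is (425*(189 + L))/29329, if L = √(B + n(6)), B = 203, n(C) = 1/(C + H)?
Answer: 80325/29329 + 425*√1830/87987 ≈ 2.9454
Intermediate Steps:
H = -3 (H = -1*3 = -3)
n(C) = 1/(-3 + C) (n(C) = 1/(C - 3) = 1/(-3 + C))
L = √1830/3 (L = √(203 + 1/(-3 + 6)) = √(203 + 1/3) = √(203 + ⅓) = √(610/3) = √1830/3 ≈ 14.260)
(425*(189 + L))/29329 = (425*(189 + √1830/3))/29329 = (80325 + 425*√1830/3)*(1/29329) = 80325/29329 + 425*√1830/87987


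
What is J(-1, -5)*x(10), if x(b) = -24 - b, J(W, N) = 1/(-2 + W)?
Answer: 34/3 ≈ 11.333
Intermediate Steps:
J(-1, -5)*x(10) = (-24 - 1*10)/(-2 - 1) = (-24 - 10)/(-3) = -⅓*(-34) = 34/3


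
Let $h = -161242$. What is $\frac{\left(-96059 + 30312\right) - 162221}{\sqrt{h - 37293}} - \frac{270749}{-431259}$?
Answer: $\frac{270749}{431259} + \frac{227968 i \sqrt{198535}}{198535} \approx 0.62781 + 511.63 i$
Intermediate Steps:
$\frac{\left(-96059 + 30312\right) - 162221}{\sqrt{h - 37293}} - \frac{270749}{-431259} = \frac{\left(-96059 + 30312\right) - 162221}{\sqrt{-161242 - 37293}} - \frac{270749}{-431259} = \frac{-65747 - 162221}{\sqrt{-198535}} - - \frac{270749}{431259} = - \frac{227968}{i \sqrt{198535}} + \frac{270749}{431259} = - 227968 \left(- \frac{i \sqrt{198535}}{198535}\right) + \frac{270749}{431259} = \frac{227968 i \sqrt{198535}}{198535} + \frac{270749}{431259} = \frac{270749}{431259} + \frac{227968 i \sqrt{198535}}{198535}$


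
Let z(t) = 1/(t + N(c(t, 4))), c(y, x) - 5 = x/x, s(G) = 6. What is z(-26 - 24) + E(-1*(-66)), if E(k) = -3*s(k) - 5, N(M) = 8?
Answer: -967/42 ≈ -23.024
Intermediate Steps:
c(y, x) = 6 (c(y, x) = 5 + x/x = 5 + 1 = 6)
E(k) = -23 (E(k) = -3*6 - 5 = -18 - 5 = -23)
z(t) = 1/(8 + t) (z(t) = 1/(t + 8) = 1/(8 + t))
z(-26 - 24) + E(-1*(-66)) = 1/(8 + (-26 - 24)) - 23 = 1/(8 - 50) - 23 = 1/(-42) - 23 = -1/42 - 23 = -967/42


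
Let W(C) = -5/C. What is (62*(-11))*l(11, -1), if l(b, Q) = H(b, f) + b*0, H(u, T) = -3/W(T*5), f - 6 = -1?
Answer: -10230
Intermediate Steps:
f = 5 (f = 6 - 1 = 5)
H(u, T) = 3*T (H(u, T) = -3*(-T) = -(-3)*T = 3*T)
l(b, Q) = 15 (l(b, Q) = 3*5 + b*0 = 15 + 0 = 15)
(62*(-11))*l(11, -1) = (62*(-11))*15 = -682*15 = -10230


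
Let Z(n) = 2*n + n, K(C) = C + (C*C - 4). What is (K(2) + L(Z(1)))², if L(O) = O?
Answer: 25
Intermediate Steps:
K(C) = -4 + C + C² (K(C) = C + (C² - 4) = C + (-4 + C²) = -4 + C + C²)
Z(n) = 3*n
(K(2) + L(Z(1)))² = ((-4 + 2 + 2²) + 3*1)² = ((-4 + 2 + 4) + 3)² = (2 + 3)² = 5² = 25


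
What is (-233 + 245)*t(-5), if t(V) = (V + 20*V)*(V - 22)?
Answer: 34020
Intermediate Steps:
t(V) = 21*V*(-22 + V) (t(V) = (21*V)*(-22 + V) = 21*V*(-22 + V))
(-233 + 245)*t(-5) = (-233 + 245)*(21*(-5)*(-22 - 5)) = 12*(21*(-5)*(-27)) = 12*2835 = 34020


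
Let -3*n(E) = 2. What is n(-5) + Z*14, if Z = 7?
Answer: 292/3 ≈ 97.333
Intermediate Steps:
n(E) = -2/3 (n(E) = -1/3*2 = -2/3)
n(-5) + Z*14 = -2/3 + 7*14 = -2/3 + 98 = 292/3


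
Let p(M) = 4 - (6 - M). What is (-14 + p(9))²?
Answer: 49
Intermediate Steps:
p(M) = -2 + M (p(M) = 4 + (-6 + M) = -2 + M)
(-14 + p(9))² = (-14 + (-2 + 9))² = (-14 + 7)² = (-7)² = 49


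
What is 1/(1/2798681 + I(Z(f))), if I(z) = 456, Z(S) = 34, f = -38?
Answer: 2798681/1276198537 ≈ 0.0021930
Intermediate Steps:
1/(1/2798681 + I(Z(f))) = 1/(1/2798681 + 456) = 1/(1276198537/2798681) = 2798681/1276198537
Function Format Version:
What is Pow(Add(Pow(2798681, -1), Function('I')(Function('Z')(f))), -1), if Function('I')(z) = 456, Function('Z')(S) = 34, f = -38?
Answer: Rational(2798681, 1276198537) ≈ 0.0021930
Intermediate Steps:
Pow(Add(Pow(2798681, -1), Function('I')(Function('Z')(f))), -1) = Pow(Add(Pow(2798681, -1), 456), -1) = Pow(Add(Rational(1, 2798681), 456), -1) = Pow(Rational(1276198537, 2798681), -1) = Rational(2798681, 1276198537)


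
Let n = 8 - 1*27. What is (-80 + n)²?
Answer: 9801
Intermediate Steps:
n = -19 (n = 8 - 27 = -19)
(-80 + n)² = (-80 - 19)² = (-99)² = 9801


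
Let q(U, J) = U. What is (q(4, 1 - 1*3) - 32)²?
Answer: 784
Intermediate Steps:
(q(4, 1 - 1*3) - 32)² = (4 - 32)² = (-28)² = 784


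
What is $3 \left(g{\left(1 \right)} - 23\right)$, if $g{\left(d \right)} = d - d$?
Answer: $-69$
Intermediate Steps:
$g{\left(d \right)} = 0$
$3 \left(g{\left(1 \right)} - 23\right) = 3 \left(0 - 23\right) = 3 \left(-23\right) = -69$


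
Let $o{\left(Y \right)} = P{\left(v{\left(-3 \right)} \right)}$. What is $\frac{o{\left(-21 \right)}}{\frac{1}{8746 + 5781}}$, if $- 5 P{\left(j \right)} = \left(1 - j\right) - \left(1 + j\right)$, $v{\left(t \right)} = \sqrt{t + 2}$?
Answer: $\frac{29054 i}{5} \approx 5810.8 i$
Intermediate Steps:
$v{\left(t \right)} = \sqrt{2 + t}$
$P{\left(j \right)} = \frac{2 j}{5}$ ($P{\left(j \right)} = - \frac{\left(1 - j\right) - \left(1 + j\right)}{5} = - \frac{\left(-2\right) j}{5} = \frac{2 j}{5}$)
$o{\left(Y \right)} = \frac{2 i}{5}$ ($o{\left(Y \right)} = \frac{2 \sqrt{2 - 3}}{5} = \frac{2 \sqrt{-1}}{5} = \frac{2 i}{5}$)
$\frac{o{\left(-21 \right)}}{\frac{1}{8746 + 5781}} = \frac{\frac{2}{5} i}{\frac{1}{8746 + 5781}} = \frac{\frac{2}{5} i}{\frac{1}{14527}} = \frac{2 i}{5} \frac{1}{\frac{1}{14527}} = \frac{2 i}{5} \cdot 14527 = \frac{29054 i}{5}$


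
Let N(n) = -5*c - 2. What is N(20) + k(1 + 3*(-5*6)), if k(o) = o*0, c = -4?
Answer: 18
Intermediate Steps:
k(o) = 0
N(n) = 18 (N(n) = -5*(-4) - 2 = 20 - 2 = 18)
N(20) + k(1 + 3*(-5*6)) = 18 + 0 = 18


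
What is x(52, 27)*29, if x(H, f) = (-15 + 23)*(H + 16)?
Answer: 15776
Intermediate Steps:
x(H, f) = 128 + 8*H (x(H, f) = 8*(16 + H) = 128 + 8*H)
x(52, 27)*29 = (128 + 8*52)*29 = (128 + 416)*29 = 544*29 = 15776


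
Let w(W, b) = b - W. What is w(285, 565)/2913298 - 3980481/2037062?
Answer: -5797878479489/2967284325238 ≈ -1.9539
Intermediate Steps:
w(285, 565)/2913298 - 3980481/2037062 = (565 - 1*285)/2913298 - 3980481/2037062 = (565 - 285)*(1/2913298) - 3980481*1/2037062 = 280*(1/2913298) - 3980481/2037062 = 140/1456649 - 3980481/2037062 = -5797878479489/2967284325238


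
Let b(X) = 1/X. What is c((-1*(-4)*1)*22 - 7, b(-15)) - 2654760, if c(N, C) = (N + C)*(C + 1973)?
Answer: -561393884/225 ≈ -2.4951e+6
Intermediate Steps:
c(N, C) = (1973 + C)*(C + N) (c(N, C) = (C + N)*(1973 + C) = (1973 + C)*(C + N))
c((-1*(-4)*1)*22 - 7, b(-15)) - 2654760 = ((1/(-15))² + 1973/(-15) + 1973*((-1*(-4)*1)*22 - 7) + ((-1*(-4)*1)*22 - 7)/(-15)) - 2654760 = ((-1/15)² + 1973*(-1/15) + 1973*((4*1)*22 - 7) - ((4*1)*22 - 7)/15) - 2654760 = (1/225 - 1973/15 + 1973*(4*22 - 7) - (4*22 - 7)/15) - 2654760 = (1/225 - 1973/15 + 1973*(88 - 7) - (88 - 7)/15) - 2654760 = (1/225 - 1973/15 + 1973*81 - 1/15*81) - 2654760 = (1/225 - 1973/15 + 159813 - 27/5) - 2654760 = 35927116/225 - 2654760 = -561393884/225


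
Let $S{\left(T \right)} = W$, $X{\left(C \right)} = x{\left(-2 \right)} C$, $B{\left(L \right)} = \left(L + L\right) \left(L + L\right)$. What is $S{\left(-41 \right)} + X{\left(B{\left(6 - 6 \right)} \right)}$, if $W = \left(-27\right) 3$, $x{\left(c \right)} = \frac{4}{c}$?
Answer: $-81$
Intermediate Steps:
$B{\left(L \right)} = 4 L^{2}$ ($B{\left(L \right)} = 2 L 2 L = 4 L^{2}$)
$X{\left(C \right)} = - 2 C$ ($X{\left(C \right)} = \frac{4}{-2} C = 4 \left(- \frac{1}{2}\right) C = - 2 C$)
$W = -81$
$S{\left(T \right)} = -81$
$S{\left(-41 \right)} + X{\left(B{\left(6 - 6 \right)} \right)} = -81 - 2 \cdot 4 \left(6 - 6\right)^{2} = -81 - 2 \cdot 4 \cdot 0^{2} = -81 - 2 \cdot 4 \cdot 0 = -81 - 0 = -81 + 0 = -81$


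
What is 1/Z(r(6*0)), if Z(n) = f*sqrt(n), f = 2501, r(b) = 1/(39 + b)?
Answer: sqrt(39)/2501 ≈ 0.0024970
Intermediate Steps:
Z(n) = 2501*sqrt(n)
1/Z(r(6*0)) = 1/(2501*sqrt(1/(39 + 6*0))) = 1/(2501*sqrt(1/(39 + 0))) = 1/(2501*sqrt(1/39)) = 1/(2501*(sqrt(39)/39)) = 1/(2501*sqrt(39)/39) = sqrt(39)/2501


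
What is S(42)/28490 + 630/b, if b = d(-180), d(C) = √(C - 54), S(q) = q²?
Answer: 126/2035 - 105*I*√26/13 ≈ 0.061916 - 41.184*I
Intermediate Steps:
d(C) = √(-54 + C)
b = 3*I*√26 (b = √(-54 - 180) = √(-234) = 3*I*√26 ≈ 15.297*I)
S(42)/28490 + 630/b = 42²/28490 + 630/((3*I*√26)) = 1764*(1/28490) + 630*(-I*√26/78) = 126/2035 - 105*I*√26/13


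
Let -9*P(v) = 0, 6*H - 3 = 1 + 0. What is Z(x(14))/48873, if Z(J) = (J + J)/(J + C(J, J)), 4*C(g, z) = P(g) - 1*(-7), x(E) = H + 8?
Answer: 208/6109125 ≈ 3.4047e-5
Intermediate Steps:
H = ⅔ (H = ½ + (1 + 0)/6 = ½ + (⅙)*1 = ½ + ⅙ = ⅔ ≈ 0.66667)
P(v) = 0 (P(v) = -⅑*0 = 0)
x(E) = 26/3 (x(E) = ⅔ + 8 = 26/3)
C(g, z) = 7/4 (C(g, z) = (0 - 1*(-7))/4 = (0 + 7)/4 = (¼)*7 = 7/4)
Z(J) = 2*J/(7/4 + J) (Z(J) = (J + J)/(J + 7/4) = (2*J)/(7/4 + J) = 2*J/(7/4 + J))
Z(x(14))/48873 = (8*(26/3)/(7 + 4*(26/3)))/48873 = (8*(26/3)/(7 + 104/3))*(1/48873) = (8*(26/3)/(125/3))*(1/48873) = (8*(26/3)*(3/125))*(1/48873) = (208/125)*(1/48873) = 208/6109125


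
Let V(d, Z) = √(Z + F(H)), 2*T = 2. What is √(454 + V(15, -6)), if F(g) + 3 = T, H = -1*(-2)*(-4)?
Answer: √(454 + 2*I*√2) ≈ 21.307 + 0.06637*I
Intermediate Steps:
T = 1 (T = (½)*2 = 1)
H = -8 (H = 2*(-4) = -8)
F(g) = -2 (F(g) = -3 + 1 = -2)
V(d, Z) = √(-2 + Z) (V(d, Z) = √(Z - 2) = √(-2 + Z))
√(454 + V(15, -6)) = √(454 + √(-2 - 6)) = √(454 + √(-8)) = √(454 + 2*I*√2)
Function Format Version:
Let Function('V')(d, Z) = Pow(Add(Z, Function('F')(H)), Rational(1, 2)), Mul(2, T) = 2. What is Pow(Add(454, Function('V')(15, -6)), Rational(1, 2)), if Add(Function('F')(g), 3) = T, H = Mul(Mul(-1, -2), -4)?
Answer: Pow(Add(454, Mul(2, I, Pow(2, Rational(1, 2)))), Rational(1, 2)) ≈ Add(21.307, Mul(0.06637, I))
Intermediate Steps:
T = 1 (T = Mul(Rational(1, 2), 2) = 1)
H = -8 (H = Mul(2, -4) = -8)
Function('F')(g) = -2 (Function('F')(g) = Add(-3, 1) = -2)
Function('V')(d, Z) = Pow(Add(-2, Z), Rational(1, 2)) (Function('V')(d, Z) = Pow(Add(Z, -2), Rational(1, 2)) = Pow(Add(-2, Z), Rational(1, 2)))
Pow(Add(454, Function('V')(15, -6)), Rational(1, 2)) = Pow(Add(454, Pow(Add(-2, -6), Rational(1, 2))), Rational(1, 2)) = Pow(Add(454, Pow(-8, Rational(1, 2))), Rational(1, 2)) = Pow(Add(454, Mul(2, I, Pow(2, Rational(1, 2)))), Rational(1, 2))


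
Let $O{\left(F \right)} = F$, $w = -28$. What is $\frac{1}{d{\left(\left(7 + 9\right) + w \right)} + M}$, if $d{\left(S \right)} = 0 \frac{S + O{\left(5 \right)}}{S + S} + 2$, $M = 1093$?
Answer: $\frac{1}{1095} \approx 0.00091324$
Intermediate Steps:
$d{\left(S \right)} = 2$ ($d{\left(S \right)} = 0 \frac{S + 5}{S + S} + 2 = 0 \frac{5 + S}{2 S} + 2 = 0 + 2 = 2$)
$\frac{1}{d{\left(\left(7 + 9\right) + w \right)} + M} = \frac{1}{2 + 1093} = \frac{1}{1095}$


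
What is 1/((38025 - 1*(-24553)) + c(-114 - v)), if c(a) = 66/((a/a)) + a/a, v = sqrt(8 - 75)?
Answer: 1/62645 ≈ 1.5963e-5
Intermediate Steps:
v = I*sqrt(67) (v = sqrt(-67) = I*sqrt(67) ≈ 8.1853*I)
c(a) = 67 (c(a) = 66/1 + 1 = 66*1 + 1 = 66 + 1 = 67)
1/((38025 - 1*(-24553)) + c(-114 - v)) = 1/((38025 - 1*(-24553)) + 67) = 1/((38025 + 24553) + 67) = 1/(62578 + 67) = 1/62645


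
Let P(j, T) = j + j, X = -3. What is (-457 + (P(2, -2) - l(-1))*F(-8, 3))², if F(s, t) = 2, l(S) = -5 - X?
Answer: 198025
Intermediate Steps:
P(j, T) = 2*j
l(S) = -2 (l(S) = -5 - 1*(-3) = -5 + 3 = -2)
(-457 + (P(2, -2) - l(-1))*F(-8, 3))² = (-457 + (2*2 - 1*(-2))*2)² = (-457 + (4 + 2)*2)² = (-457 + 6*2)² = (-457 + 12)² = (-445)² = 198025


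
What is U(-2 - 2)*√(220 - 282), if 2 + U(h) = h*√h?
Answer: 2*√62*(4 - I) ≈ 62.992 - 15.748*I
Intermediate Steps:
U(h) = -2 + h^(3/2) (U(h) = -2 + h*√h = -2 + h^(3/2))
U(-2 - 2)*√(220 - 282) = (-2 + (-2 - 2)^(3/2))*√(220 - 282) = (-2 + (-4)^(3/2))*√(-62) = (-2 - 8*I)*(I*√62) = I*√62*(-2 - 8*I)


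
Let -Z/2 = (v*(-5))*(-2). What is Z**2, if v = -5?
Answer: 10000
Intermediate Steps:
Z = 100 (Z = -2*(-5*(-5))*(-2) = -50*(-2) = -2*(-50) = 100)
Z**2 = 100**2 = 10000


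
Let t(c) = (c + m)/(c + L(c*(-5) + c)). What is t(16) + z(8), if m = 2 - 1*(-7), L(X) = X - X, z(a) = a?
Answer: 153/16 ≈ 9.5625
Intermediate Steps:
L(X) = 0
m = 9 (m = 2 + 7 = 9)
t(c) = (9 + c)/c (t(c) = (c + 9)/(c + 0) = (9 + c)/c)
t(16) + z(8) = (9 + 16)/16 + 8 = (1/16)*25 + 8 = 25/16 + 8 = 153/16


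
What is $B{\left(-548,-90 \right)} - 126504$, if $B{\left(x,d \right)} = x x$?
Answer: $173800$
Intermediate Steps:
$B{\left(x,d \right)} = x^{2}$
$B{\left(-548,-90 \right)} - 126504 = \left(-548\right)^{2} - 126504 = 300304 - 126504 = 173800$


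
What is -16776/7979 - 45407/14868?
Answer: -611728021/118631772 ≈ -5.1565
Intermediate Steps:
-16776/7979 - 45407/14868 = -611728021/118631772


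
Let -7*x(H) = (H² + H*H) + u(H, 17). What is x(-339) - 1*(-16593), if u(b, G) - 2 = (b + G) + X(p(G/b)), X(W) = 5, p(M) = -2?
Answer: -113376/7 ≈ -16197.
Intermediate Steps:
u(b, G) = 7 + G + b (u(b, G) = 2 + ((b + G) + 5) = 2 + ((G + b) + 5) = 2 + (5 + G + b) = 7 + G + b)
x(H) = -24/7 - 2*H²/7 - H/7 (x(H) = -((H² + H*H) + (7 + 17 + H))/7 = -((H² + H²) + (24 + H))/7 = -(2*H² + (24 + H))/7 = -(24 + H + 2*H²)/7 = -24/7 - 2*H²/7 - H/7)
x(-339) - 1*(-16593) = (-24/7 - 2/7*(-339)² - ⅐*(-339)) - 1*(-16593) = (-24/7 - 2/7*114921 + 339/7) + 16593 = (-24/7 - 229842/7 + 339/7) + 16593 = -229527/7 + 16593 = -113376/7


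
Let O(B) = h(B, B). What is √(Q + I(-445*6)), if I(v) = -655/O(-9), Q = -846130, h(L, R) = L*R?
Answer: I*√68537185/9 ≈ 919.86*I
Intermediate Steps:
O(B) = B² (O(B) = B*B = B²)
I(v) = -655/81 (I(v) = -655/((-9)²) = -655/81)
√(Q + I(-445*6)) = √(-846130 - 655/81) = √(-68537185/81) = I*√68537185/9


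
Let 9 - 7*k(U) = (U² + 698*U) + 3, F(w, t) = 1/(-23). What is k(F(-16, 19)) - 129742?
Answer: -480415399/3703 ≈ -1.2974e+5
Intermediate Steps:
F(w, t) = -1/23
k(U) = 6/7 - 698*U/7 - U²/7 (k(U) = 9/7 - ((U² + 698*U) + 3)/7 = 9/7 - (3 + U² + 698*U)/7 = 9/7 + (-3/7 - 698*U/7 - U²/7) = 6/7 - 698*U/7 - U²/7)
k(F(-16, 19)) - 129742 = (6/7 - 698/7*(-1/23) - (-1/23)²/7) - 129742 = (6/7 + 698/161 - ⅐*1/529) - 129742 = (6/7 + 698/161 - 1/3703) - 129742 = 19227/3703 - 129742 = -480415399/3703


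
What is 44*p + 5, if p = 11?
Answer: 489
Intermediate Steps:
44*p + 5 = 44*11 + 5 = 484 + 5 = 489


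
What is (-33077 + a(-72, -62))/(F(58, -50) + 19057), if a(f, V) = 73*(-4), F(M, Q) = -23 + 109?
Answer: -11123/6381 ≈ -1.7431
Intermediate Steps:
F(M, Q) = 86
a(f, V) = -292
(-33077 + a(-72, -62))/(F(58, -50) + 19057) = (-33077 - 292)/(86 + 19057) = -33369/19143 = -33369*1/19143 = -11123/6381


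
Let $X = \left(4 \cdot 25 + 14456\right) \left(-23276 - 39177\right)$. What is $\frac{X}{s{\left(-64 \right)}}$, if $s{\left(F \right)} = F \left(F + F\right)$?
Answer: $- \frac{227266467}{2048} \approx -1.1097 \cdot 10^{5}$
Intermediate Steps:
$X = -909065868$ ($X = \left(100 + 14456\right) \left(-62453\right) = 14556 \left(-62453\right) = -909065868$)
$s{\left(F \right)} = 2 F^{2}$ ($s{\left(F \right)} = F 2 F = 2 F^{2}$)
$\frac{X}{s{\left(-64 \right)}} = - \frac{909065868}{2 \left(-64\right)^{2}} = - \frac{909065868}{2 \cdot 4096} = - \frac{909065868}{8192} = \left(-909065868\right) \frac{1}{8192} = - \frac{227266467}{2048}$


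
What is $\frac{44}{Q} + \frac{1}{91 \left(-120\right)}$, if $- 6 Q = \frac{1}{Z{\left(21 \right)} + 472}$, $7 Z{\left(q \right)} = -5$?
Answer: $- \frac{1358660161}{10920} \approx -1.2442 \cdot 10^{5}$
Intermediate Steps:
$Z{\left(q \right)} = - \frac{5}{7}$ ($Z{\left(q \right)} = \frac{1}{7} \left(-5\right) = - \frac{5}{7}$)
$Q = - \frac{7}{19794}$ ($Q = - \frac{1}{6 \left(- \frac{5}{7} + 472\right)} = - \frac{1}{6 \cdot \frac{3299}{7}} = \left(- \frac{1}{6}\right) \frac{7}{3299} = - \frac{7}{19794} \approx -0.00035364$)
$\frac{44}{Q} + \frac{1}{91 \left(-120\right)} = \frac{44}{- \frac{7}{19794}} + \frac{1}{91 \left(-120\right)} = 44 \left(- \frac{19794}{7}\right) + \frac{1}{91} \left(- \frac{1}{120}\right) = - \frac{870936}{7} - \frac{1}{10920} = - \frac{1358660161}{10920}$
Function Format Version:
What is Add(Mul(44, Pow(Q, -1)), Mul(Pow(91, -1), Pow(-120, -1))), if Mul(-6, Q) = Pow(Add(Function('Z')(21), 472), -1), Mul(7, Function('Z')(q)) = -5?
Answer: Rational(-1358660161, 10920) ≈ -1.2442e+5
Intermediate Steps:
Function('Z')(q) = Rational(-5, 7) (Function('Z')(q) = Mul(Rational(1, 7), -5) = Rational(-5, 7))
Q = Rational(-7, 19794) (Q = Mul(Rational(-1, 6), Pow(Add(Rational(-5, 7), 472), -1)) = Mul(Rational(-1, 6), Pow(Rational(3299, 7), -1)) = Mul(Rational(-1, 6), Rational(7, 3299)) = Rational(-7, 19794) ≈ -0.00035364)
Add(Mul(44, Pow(Q, -1)), Mul(Pow(91, -1), Pow(-120, -1))) = Add(Mul(44, Pow(Rational(-7, 19794), -1)), Mul(Pow(91, -1), Pow(-120, -1))) = Add(Mul(44, Rational(-19794, 7)), Mul(Rational(1, 91), Rational(-1, 120))) = Add(Rational(-870936, 7), Rational(-1, 10920)) = Rational(-1358660161, 10920)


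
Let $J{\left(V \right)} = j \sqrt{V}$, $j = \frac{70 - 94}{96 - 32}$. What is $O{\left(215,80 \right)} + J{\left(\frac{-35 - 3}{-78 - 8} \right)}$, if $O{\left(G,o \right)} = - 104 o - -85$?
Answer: $-8235 - \frac{3 \sqrt{817}}{344} \approx -8235.3$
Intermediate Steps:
$O{\left(G,o \right)} = 85 - 104 o$ ($O{\left(G,o \right)} = - 104 o + 85 = 85 - 104 o$)
$j = - \frac{3}{8}$ ($j = - \frac{24}{64} = \left(-24\right) \frac{1}{64} = - \frac{3}{8} \approx -0.375$)
$J{\left(V \right)} = - \frac{3 \sqrt{V}}{8}$
$O{\left(215,80 \right)} + J{\left(\frac{-35 - 3}{-78 - 8} \right)} = \left(85 - 8320\right) - \frac{3 \sqrt{\frac{-35 - 3}{-78 - 8}}}{8} = \left(85 - 8320\right) - \frac{3 \sqrt{- \frac{38}{-86}}}{8} = -8235 - \frac{3 \sqrt{\left(-38\right) \left(- \frac{1}{86}\right)}}{8} = -8235 - \frac{3 \sqrt{\frac{19}{43}}}{8} = -8235 - \frac{3 \frac{\sqrt{817}}{43}}{8} = -8235 - \frac{3 \sqrt{817}}{344}$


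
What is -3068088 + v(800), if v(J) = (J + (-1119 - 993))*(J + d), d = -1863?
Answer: -1673432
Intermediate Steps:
v(J) = (-2112 + J)*(-1863 + J) (v(J) = (J + (-1119 - 993))*(J - 1863) = (J - 2112)*(-1863 + J) = (-2112 + J)*(-1863 + J))
-3068088 + v(800) = -3068088 + (3934656 + 800² - 3975*800) = -3068088 + (3934656 + 640000 - 3180000) = -3068088 + 1394656 = -1673432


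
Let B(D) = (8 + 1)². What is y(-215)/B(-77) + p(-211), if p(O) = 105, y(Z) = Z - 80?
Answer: 8210/81 ≈ 101.36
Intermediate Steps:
y(Z) = -80 + Z
B(D) = 81 (B(D) = 9² = 81)
y(-215)/B(-77) + p(-211) = (-80 - 215)/81 + 105 = -295*1/81 + 105 = -295/81 + 105 = 8210/81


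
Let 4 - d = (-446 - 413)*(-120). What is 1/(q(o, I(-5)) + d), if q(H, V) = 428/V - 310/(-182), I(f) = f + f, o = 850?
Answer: -455/46918279 ≈ -9.6977e-6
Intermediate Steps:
I(f) = 2*f
q(H, V) = 155/91 + 428/V (q(H, V) = 428/V - 310*(-1/182) = 428/V + 155/91 = 155/91 + 428/V)
d = -103076 (d = 4 - (-446 - 413)*(-120) = 4 - (-859)*(-120) = 4 - 1*103080 = 4 - 103080 = -103076)
1/(q(o, I(-5)) + d) = 1/((155/91 + 428/((2*(-5)))) - 103076) = 1/((155/91 + 428/(-10)) - 103076) = 1/((155/91 + 428*(-⅒)) - 103076) = 1/((155/91 - 214/5) - 103076) = 1/(-18699/455 - 103076) = 1/(-46918279/455) = -455/46918279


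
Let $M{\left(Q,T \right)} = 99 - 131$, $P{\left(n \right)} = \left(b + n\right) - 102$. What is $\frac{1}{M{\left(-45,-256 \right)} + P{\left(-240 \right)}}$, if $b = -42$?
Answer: $- \frac{1}{416} \approx -0.0024038$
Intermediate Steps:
$P{\left(n \right)} = -144 + n$ ($P{\left(n \right)} = \left(-42 + n\right) - 102 = -144 + n$)
$M{\left(Q,T \right)} = -32$
$\frac{1}{M{\left(-45,-256 \right)} + P{\left(-240 \right)}} = \frac{1}{-32 - 384} = \frac{1}{-416} = - \frac{1}{416}$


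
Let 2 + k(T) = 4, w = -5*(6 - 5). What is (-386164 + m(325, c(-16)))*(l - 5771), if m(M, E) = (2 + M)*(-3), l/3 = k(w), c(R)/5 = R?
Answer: 2231890925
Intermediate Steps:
w = -5 ≈ -5.0000
c(R) = 5*R
k(T) = 2 (k(T) = -2 + 4 = 2)
l = 6 (l = 3*2 = 6)
m(M, E) = -6 - 3*M
(-386164 + m(325, c(-16)))*(l - 5771) = (-386164 + (-6 - 3*325))*(6 - 5771) = (-386164 + (-6 - 975))*(-5765) = (-386164 - 981)*(-5765) = -387145*(-5765) = 2231890925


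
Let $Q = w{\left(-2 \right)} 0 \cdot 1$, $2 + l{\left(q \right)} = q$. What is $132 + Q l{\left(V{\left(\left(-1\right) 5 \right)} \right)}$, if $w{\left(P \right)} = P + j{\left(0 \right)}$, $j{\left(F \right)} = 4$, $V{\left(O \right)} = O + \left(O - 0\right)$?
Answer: $132$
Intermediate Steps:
$V{\left(O \right)} = 2 O$ ($V{\left(O \right)} = O + \left(O + 0\right) = O + O = 2 O$)
$w{\left(P \right)} = 4 + P$ ($w{\left(P \right)} = P + 4 = 4 + P$)
$l{\left(q \right)} = -2 + q$
$Q = 0$ ($Q = \left(4 - 2\right) 0 \cdot 1 = 2 \cdot 0 \cdot 1 = 0 \cdot 1 = 0$)
$132 + Q l{\left(V{\left(\left(-1\right) 5 \right)} \right)} = 132 + 0 \left(-2 + 2 \left(\left(-1\right) 5\right)\right) = 132 + 0 \left(-2 + 2 \left(-5\right)\right) = 132 + 0 \left(-2 - 10\right) = 132 + 0 \left(-12\right) = 132 + 0 = 132$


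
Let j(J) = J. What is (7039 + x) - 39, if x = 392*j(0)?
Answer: 7000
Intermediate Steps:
x = 0 (x = 392*0 = 0)
(7039 + x) - 39 = (7039 + 0) - 39 = 7039 - 39 = 7000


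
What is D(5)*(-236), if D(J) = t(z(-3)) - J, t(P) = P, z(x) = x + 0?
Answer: 1888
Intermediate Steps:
z(x) = x
D(J) = -3 - J
D(5)*(-236) = (-3 - 1*5)*(-236) = (-3 - 5)*(-236) = -8*(-236) = 1888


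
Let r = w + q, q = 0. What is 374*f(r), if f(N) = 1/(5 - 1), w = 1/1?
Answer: 187/2 ≈ 93.500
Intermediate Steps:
w = 1
r = 1 (r = 1 + 0 = 1)
f(N) = ¼ (f(N) = 1/4 = ¼)
374*f(r) = 374*(¼) = 187/2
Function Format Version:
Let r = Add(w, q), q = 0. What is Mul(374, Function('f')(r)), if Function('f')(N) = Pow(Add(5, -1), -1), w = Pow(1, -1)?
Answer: Rational(187, 2) ≈ 93.500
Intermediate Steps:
w = 1
r = 1 (r = Add(1, 0) = 1)
Function('f')(N) = Rational(1, 4) (Function('f')(N) = Pow(4, -1) = Rational(1, 4))
Mul(374, Function('f')(r)) = Mul(374, Rational(1, 4)) = Rational(187, 2)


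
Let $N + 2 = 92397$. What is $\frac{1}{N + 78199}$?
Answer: $\frac{1}{170594} \approx 5.8619 \cdot 10^{-6}$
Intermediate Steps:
$N = 92395$ ($N = -2 + 92397 = 92395$)
$\frac{1}{N + 78199} = \frac{1}{92395 + 78199} = \frac{1}{170594}$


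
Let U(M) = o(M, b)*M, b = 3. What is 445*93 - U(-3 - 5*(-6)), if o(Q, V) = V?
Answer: 41304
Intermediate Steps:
U(M) = 3*M
445*93 - U(-3 - 5*(-6)) = 445*93 - 3*(-3 - 5*(-6)) = 41385 - 3*(-3 + 30) = 41385 - 3*27 = 41385 - 1*81 = 41385 - 81 = 41304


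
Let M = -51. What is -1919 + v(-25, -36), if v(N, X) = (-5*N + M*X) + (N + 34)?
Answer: 51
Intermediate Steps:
v(N, X) = 34 - 51*X - 4*N (v(N, X) = (-5*N - 51*X) + (N + 34) = (-51*X - 5*N) + (34 + N) = 34 - 51*X - 4*N)
-1919 + v(-25, -36) = -1919 + (34 - 51*(-36) - 4*(-25)) = -1919 + (34 + 1836 + 100) = -1919 + 1970 = 51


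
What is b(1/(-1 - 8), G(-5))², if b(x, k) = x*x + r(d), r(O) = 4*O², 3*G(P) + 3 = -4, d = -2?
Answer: 1682209/6561 ≈ 256.40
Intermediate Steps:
G(P) = -7/3 (G(P) = -1 + (⅓)*(-4) = -1 - 4/3 = -7/3)
b(x, k) = 16 + x² (b(x, k) = x*x + 4*(-2)² = x² + 4*4 = x² + 16 = 16 + x²)
b(1/(-1 - 8), G(-5))² = (16 + (1/(-1 - 8))²)² = (16 + (1/(-9))²)² = (16 + (-⅑)²)² = (16 + 1/81)² = (1297/81)² = 1682209/6561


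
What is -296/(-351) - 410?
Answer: -143614/351 ≈ -409.16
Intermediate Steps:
-296/(-351) - 410 = -1/351*(-296) - 410 = 296/351 - 410 = -143614/351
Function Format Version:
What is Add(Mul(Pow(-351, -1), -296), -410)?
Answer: Rational(-143614, 351) ≈ -409.16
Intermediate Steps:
Add(Mul(Pow(-351, -1), -296), -410) = Add(Mul(Rational(-1, 351), -296), -410) = Add(Rational(296, 351), -410) = Rational(-143614, 351)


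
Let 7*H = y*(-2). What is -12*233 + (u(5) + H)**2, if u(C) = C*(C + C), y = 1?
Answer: -15900/49 ≈ -324.49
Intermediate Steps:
H = -2/7 (H = (1*(-2))/7 = (1/7)*(-2) = -2/7 ≈ -0.28571)
u(C) = 2*C**2 (u(C) = C*(2*C) = 2*C**2)
-12*233 + (u(5) + H)**2 = -12*233 + (2*5**2 - 2/7)**2 = -2796 + (2*25 - 2/7)**2 = -2796 + (50 - 2/7)**2 = -2796 + (348/7)**2 = -2796 + 121104/49 = -15900/49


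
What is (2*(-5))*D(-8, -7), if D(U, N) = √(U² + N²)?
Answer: -10*√113 ≈ -106.30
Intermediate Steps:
D(U, N) = √(N² + U²)
(2*(-5))*D(-8, -7) = (2*(-5))*√((-7)² + (-8)²) = -10*√(49 + 64) = -10*√113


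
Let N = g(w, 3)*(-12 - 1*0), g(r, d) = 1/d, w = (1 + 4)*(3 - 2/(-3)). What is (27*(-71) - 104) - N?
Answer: -2017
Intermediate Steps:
w = 55/3 (w = 5*(3 - 2*(-⅓)) = 5*(3 + ⅔) = 5*(11/3) = 55/3 ≈ 18.333)
N = -4 (N = (-12 - 1*0)/3 = (-12 + 0)/3 = (⅓)*(-12) = -4)
(27*(-71) - 104) - N = (27*(-71) - 104) - 1*(-4) = (-1917 - 104) + 4 = -2021 + 4 = -2017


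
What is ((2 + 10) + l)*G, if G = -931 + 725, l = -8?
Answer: -824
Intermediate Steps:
G = -206
((2 + 10) + l)*G = ((2 + 10) - 8)*(-206) = (12 - 8)*(-206) = 4*(-206) = -824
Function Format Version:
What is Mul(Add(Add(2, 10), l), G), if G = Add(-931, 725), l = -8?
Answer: -824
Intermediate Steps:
G = -206
Mul(Add(Add(2, 10), l), G) = Mul(Add(Add(2, 10), -8), -206) = Mul(Add(12, -8), -206) = Mul(4, -206) = -824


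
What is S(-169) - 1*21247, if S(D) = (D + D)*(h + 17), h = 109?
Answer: -63835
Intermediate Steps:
S(D) = 252*D (S(D) = (D + D)*(109 + 17) = (2*D)*126 = 252*D)
S(-169) - 1*21247 = 252*(-169) - 1*21247 = -42588 - 21247 = -63835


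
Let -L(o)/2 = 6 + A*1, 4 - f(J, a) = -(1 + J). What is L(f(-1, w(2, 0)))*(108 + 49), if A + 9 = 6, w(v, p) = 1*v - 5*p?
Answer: -942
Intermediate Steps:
w(v, p) = v - 5*p
A = -3 (A = -9 + 6 = -3)
f(J, a) = 5 + J (f(J, a) = 4 - (-1)*(1 + J) = 4 - (-1 - J) = 4 + (1 + J) = 5 + J)
L(o) = -6 (L(o) = -2*(6 - 3*1) = -2*(6 - 3) = -2*3 = -6)
L(f(-1, w(2, 0)))*(108 + 49) = -6*(108 + 49) = -6*157 = -942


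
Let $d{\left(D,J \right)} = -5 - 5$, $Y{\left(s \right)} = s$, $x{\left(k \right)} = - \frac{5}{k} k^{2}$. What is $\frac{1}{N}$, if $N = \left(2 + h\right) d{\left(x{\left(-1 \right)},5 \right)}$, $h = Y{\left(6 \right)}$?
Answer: $- \frac{1}{80} \approx -0.0125$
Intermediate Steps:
$x{\left(k \right)} = - 5 k$
$d{\left(D,J \right)} = -10$
$h = 6$
$N = -80$ ($N = \left(2 + 6\right) \left(-10\right) = 8 \left(-10\right) = -80$)
$\frac{1}{N} = \frac{1}{-80} = - \frac{1}{80}$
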